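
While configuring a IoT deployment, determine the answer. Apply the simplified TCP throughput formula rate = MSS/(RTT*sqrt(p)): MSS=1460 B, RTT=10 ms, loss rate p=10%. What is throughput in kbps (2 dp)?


Given: MSS = 1460 bytes, RTT = 10 ms, loss = 10%
RTT in seconds = 10 / 1000 = 0.01
Loss rate = 10% = 0.1
sqrt(loss) = sqrt(0.1) = 0.316227766017
Throughput (bytes/s) = 1460 / (0.01 * 0.316227766017) = 461692.5384
Throughput (kbps) = 461692.5384 * 8 / 1000 = 3693.540307 -> 3693.54 kbps (2 dp)

3693.54


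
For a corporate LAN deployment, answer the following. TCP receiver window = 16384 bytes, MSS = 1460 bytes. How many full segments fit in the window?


Given: RWND = 16384 bytes, MSS = 1460 bytes
Full segments = floor(RWND / MSS)
Full segments = floor(16384 / 1460)
Full segments = floor(11.2219) = 11

11


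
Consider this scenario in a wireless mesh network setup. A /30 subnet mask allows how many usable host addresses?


Given: subnet mask /30
Host bits = 32 - 30 = 2
Total addresses = 2^2 = 4
Usable hosts = 4 - 2 (network + broadcast) = 2

2


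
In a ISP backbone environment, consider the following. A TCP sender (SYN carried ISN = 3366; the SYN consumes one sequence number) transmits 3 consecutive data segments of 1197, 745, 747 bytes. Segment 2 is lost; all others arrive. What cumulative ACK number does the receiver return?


SYN uses sequence number 3366; first data byte = ISN + 1 = 3367.
Segment 1: SEQ = 3367, len = 1197 B, covers [3367, 4563]
Segment 2: SEQ = 4564, len = 745 B, covers [4564, 5308] [LOST]
Segment 3: SEQ = 5309, len = 747 B, covers [5309, 6055]
In-order data received: bytes [3367, 4563] (segments 1..1).
Segment 2 missing -> gap begins at byte 4564; later segments buffered out of order.
Cumulative ACK = next expected in-order byte = 3367 + 1197 = 4564

4564


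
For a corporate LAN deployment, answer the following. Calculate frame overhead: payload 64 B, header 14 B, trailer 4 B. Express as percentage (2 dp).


Given: payload = 64 B, header = 14 B, trailer = 4 B
Overhead bytes = header + trailer = 14 + 4 = 18
Total frame = payload + overhead = 64 + 18 = 82
Overhead % = 18 / 82 * 100 = 21.9512% -> 21.95% (2 dp)

21.95


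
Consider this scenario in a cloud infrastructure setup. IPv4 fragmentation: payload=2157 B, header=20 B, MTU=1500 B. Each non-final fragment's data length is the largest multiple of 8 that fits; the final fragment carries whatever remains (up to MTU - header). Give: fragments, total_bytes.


Max data per non-final fragment = floor((MTU - header)/8)*8 = floor((1500 - 20)/8)*8 = floor(1480/8)*8 = 1480 B
Final fragment needs no 8-byte alignment: it can carry up to MTU - header = 1480 B
Non-final fragments needed = ceil((payload - 1480) / 1480) = ceil(677/1480) = ceil(0.4574) = 1
Number of fragments = 1 + 1 = 2
Fragment sizes (data): 1 * 1480 B + 677 B (last, 677 <= 1480 OK)
Total bytes sent = payload + n_frags * header = 2157 + 2*20 = 2157 + 40 = 2197 B

2, 2197


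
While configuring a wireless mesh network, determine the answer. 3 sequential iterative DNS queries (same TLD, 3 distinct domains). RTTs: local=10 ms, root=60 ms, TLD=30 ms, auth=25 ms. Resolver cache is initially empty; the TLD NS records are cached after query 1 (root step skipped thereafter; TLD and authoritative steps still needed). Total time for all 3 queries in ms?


Lookup 1 (cold cache): local + root + TLD + auth = 10 + 60 + 30 + 25 = 125 ms
Lookups 2..3 (TLD NS cached -> skip root; new domain -> still ask TLD and auth): local + TLD + auth = 10 + 30 + 25 = 65 ms each
Remaining 2 lookups: 2 * 65 = 130 ms
Total = 125 + 130 = 255 ms

255


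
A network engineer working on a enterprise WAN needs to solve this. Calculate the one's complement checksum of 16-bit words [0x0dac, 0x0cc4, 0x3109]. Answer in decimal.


Given words: [0x0dac, 0x0cc4, 0x3109]
Step 1: Sum all words
Raw sum = 3500 + 3268 + 12553 = 19321
One's complement = ~19321 & 0xFFFF = 46214

46214


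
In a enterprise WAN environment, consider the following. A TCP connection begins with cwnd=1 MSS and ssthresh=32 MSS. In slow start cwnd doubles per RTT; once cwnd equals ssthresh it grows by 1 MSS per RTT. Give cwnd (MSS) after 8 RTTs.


RTT 0: cwnd = 1 MSS (initial)
RTT 1: cwnd = 2 MSS (slow start, doubled)
RTT 2: cwnd = 4 MSS (slow start, doubled)
RTT 3: cwnd = 8 MSS (slow start, doubled)
RTT 4: cwnd = 16 MSS (slow start, doubled)
RTT 5: cwnd = 32 MSS (slow start, doubled)
RTT 6: cwnd = 33 MSS (congestion avoidance, +1)
RTT 7: cwnd = 34 MSS (congestion avoidance, +1)
RTT 8: cwnd = 35 MSS (congestion avoidance, +1)

35


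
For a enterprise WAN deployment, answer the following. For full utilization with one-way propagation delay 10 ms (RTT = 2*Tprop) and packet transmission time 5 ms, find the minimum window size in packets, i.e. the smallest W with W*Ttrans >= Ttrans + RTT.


Given: Ttrans = 5 ms, RTT = 20 ms (= 2 * Tprop, Tprop = 10 ms)
Time until first ACK returns = Ttrans + RTT = 5 + 20 = 25 ms
Need W * Ttrans >= Ttrans + RTT  ->  W >= (Ttrans + RTT) / Ttrans
(Ttrans + RTT) / Ttrans = 25 / 5 = 5
W_min = ceil(5) = 5

5


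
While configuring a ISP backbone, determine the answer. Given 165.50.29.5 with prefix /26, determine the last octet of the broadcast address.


Given: IP = 165.50.29.5, prefix = /26
Host bits = 32 - 26 = 6
Network last octet = 5 AND mask = 0
Host part size = 2^6 - 1 = 63
Broadcast last octet = 0 OR 63 = 63

63


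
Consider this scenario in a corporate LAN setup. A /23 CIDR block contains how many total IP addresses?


Given: CIDR prefix /23
Host bits = 32 - 23 = 9
Total addresses = 2^9 = 512

512


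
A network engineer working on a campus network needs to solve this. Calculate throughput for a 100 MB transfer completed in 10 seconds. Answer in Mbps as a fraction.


Given: file = 100 MB, time = 10 s
File in Mb = 100 * 8 = 800 Mb
Throughput = 800 / 10 Mbps
Throughput = 80 Mbps

80


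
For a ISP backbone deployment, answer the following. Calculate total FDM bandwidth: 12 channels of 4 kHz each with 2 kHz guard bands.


Given: 12 channels, 4 kHz each, guard = 2 kHz
Channel bandwidth = 12 * 4 = 48 kHz
Guard bands = 11 gaps * 2 kHz = 22 kHz
Total = 48 + 22 = 70 kHz

70


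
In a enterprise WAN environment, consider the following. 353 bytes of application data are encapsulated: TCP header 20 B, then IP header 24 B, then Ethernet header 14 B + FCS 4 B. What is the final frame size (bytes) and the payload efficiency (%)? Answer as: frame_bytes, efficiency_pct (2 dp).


TCP segment = 353 + 20 = 373 B
IP packet = 373 + 24 = 397 B
Ethernet frame = 397 + 14 + 4 = 415 B
Efficiency = app / frame = 353 / 415 = 0.850602 = 85.0602% -> 85.06% (2 dp)

415, 85.06


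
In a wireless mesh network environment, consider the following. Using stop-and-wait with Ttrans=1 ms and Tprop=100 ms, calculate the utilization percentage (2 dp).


Given: Ttrans = 1 ms, Tprop = 100 ms
RTT = 2 * Tprop = 2 * 100 = 200 ms
U = Ttrans / (Ttrans + RTT)
U = 1 / (1 + 200)
U = 1 / 201 = 0.004975
U% = 0.50%

0.50


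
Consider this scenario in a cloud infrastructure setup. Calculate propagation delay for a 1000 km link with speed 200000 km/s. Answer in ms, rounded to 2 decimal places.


Given: distance = 1000 km, speed = 200000 km/s
Delay = distance / speed = 1000 / 200000 seconds
Delay in ms = 1000 * 1000 / 200000
Delay = 5.0000 ms
Rounded to 2 dp = 5.00 ms

5.00


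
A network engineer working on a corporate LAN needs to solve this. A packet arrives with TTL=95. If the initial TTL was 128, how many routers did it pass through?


Given: initial TTL = 128, received TTL = 95
Hops = initial TTL - received TTL
Hops = 128 - 95 = 33

33


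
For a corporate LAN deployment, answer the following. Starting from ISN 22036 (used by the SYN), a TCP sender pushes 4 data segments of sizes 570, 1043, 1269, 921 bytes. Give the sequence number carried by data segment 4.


The SYN occupies sequence number ISN = 22036, so the first data byte is ISN + 1 = 22037.
SEQ of data segment i = (ISN + 1) + sum of payload sizes of segments 1..i-1.
Segment 1: SEQ = 22037, payload = 570 bytes
Segment 2: SEQ = 22607, payload = 1043 bytes
Segment 3: SEQ = 23650, payload = 1269 bytes
Segment 4: SEQ = 24919, payload = 921 bytes
SEQ of segment 4 = 22037 + 570 + 1043 + 1269 = 24919

24919


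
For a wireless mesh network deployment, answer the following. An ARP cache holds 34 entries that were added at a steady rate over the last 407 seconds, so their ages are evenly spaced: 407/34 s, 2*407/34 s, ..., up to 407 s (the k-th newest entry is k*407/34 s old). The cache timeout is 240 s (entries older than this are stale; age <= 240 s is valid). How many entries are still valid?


Ages are k * 407/34 s for k = 1..34 (spacing = 11.9706 s).
Entry k is valid iff k * 407/34 <= 240 iff k <= 34 * 240 / 407 = 20.0491
n_valid = floor(20.0491) = 20
(n_stale = 34 - 20 = 14)

20


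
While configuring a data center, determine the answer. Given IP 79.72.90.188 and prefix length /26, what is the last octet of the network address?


Given: IP = 79.72.90.188, prefix = /26
Subnet mask = 255.255.255.192
Last octet of IP: 188
Last octet of mask: 192
Network last octet = 188 AND 192 = 128

128


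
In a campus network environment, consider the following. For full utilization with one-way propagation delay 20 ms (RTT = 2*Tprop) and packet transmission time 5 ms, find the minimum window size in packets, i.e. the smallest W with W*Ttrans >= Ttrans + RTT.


Given: Ttrans = 5 ms, RTT = 40 ms (= 2 * Tprop, Tprop = 20 ms)
Time until first ACK returns = Ttrans + RTT = 5 + 40 = 45 ms
Need W * Ttrans >= Ttrans + RTT  ->  W >= (Ttrans + RTT) / Ttrans
(Ttrans + RTT) / Ttrans = 45 / 5 = 9
W_min = ceil(9) = 9

9


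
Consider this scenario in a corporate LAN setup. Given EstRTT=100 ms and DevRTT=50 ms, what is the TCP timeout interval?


Given: EstRTT = 100 ms, DevRTT = 50 ms
Timeout = EstRTT + 4 * DevRTT
4 * DevRTT = 4 * 50 = 200
Timeout = 100 + 200 = 300 ms

300


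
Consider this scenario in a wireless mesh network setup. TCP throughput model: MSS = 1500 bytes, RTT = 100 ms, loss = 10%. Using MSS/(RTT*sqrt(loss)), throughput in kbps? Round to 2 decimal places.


Given: MSS = 1500 bytes, RTT = 100 ms, loss = 10%
RTT in seconds = 100 / 1000 = 0.1
Loss rate = 10% = 0.1
sqrt(loss) = sqrt(0.1) = 0.316227766017
Throughput (bytes/s) = 1500 / (0.1 * 0.316227766017) = 47434.1649
Throughput (kbps) = 47434.1649 * 8 / 1000 = 379.473319 -> 379.47 kbps (2 dp)

379.47


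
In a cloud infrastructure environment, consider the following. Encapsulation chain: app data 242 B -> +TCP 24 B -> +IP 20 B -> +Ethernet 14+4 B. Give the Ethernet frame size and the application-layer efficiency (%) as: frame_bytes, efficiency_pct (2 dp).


TCP segment = 242 + 24 = 266 B
IP packet = 266 + 20 = 286 B
Ethernet frame = 286 + 14 + 4 = 304 B
Efficiency = app / frame = 242 / 304 = 0.796053 = 79.6053% -> 79.61% (2 dp)

304, 79.61


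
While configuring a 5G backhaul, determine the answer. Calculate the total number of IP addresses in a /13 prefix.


Given: CIDR prefix /13
Host bits = 32 - 13 = 19
Total addresses = 2^19 = 524288

524288


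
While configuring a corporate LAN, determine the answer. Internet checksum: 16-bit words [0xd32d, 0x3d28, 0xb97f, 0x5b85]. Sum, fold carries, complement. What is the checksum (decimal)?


Given words: [0xd32d, 0x3d28, 0xb97f, 0x5b85]
Step 1: Sum all words
Raw sum = 54061 + 15656 + 47487 + 23429 = 140633
Step 2: Fold carry: (9561 + 2) = 9563
One's complement = ~9563 & 0xFFFF = 55972

55972


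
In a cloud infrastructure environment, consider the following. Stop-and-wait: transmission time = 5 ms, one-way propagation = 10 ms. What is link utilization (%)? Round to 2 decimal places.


Given: Ttrans = 5 ms, Tprop = 10 ms
RTT = 2 * Tprop = 2 * 10 = 20 ms
U = Ttrans / (Ttrans + RTT)
U = 5 / (5 + 20)
U = 5 / 25 = 0.2
U% = 20.00%

20.00


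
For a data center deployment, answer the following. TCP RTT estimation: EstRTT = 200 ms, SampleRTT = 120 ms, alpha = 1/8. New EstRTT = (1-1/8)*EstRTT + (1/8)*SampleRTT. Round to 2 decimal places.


Given: EstRTT = 200 ms, SampleRTT = 120 ms, alpha = 1/8
New EstRTT = (1 - alpha) * EstRTT + alpha * SampleRTT
(7/8) * 200 = 175
(1/8) * 120 = 15
New EstRTT = 175 + 15 = 190 ms -> 190.00 ms (2 dp)

190.00


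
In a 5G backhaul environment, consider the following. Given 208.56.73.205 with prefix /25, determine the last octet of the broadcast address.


Given: IP = 208.56.73.205, prefix = /25
Host bits = 32 - 25 = 7
Network last octet = 205 AND mask = 128
Host part size = 2^7 - 1 = 127
Broadcast last octet = 128 OR 127 = 255

255


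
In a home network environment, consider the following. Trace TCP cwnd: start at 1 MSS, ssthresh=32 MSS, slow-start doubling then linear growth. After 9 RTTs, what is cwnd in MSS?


RTT 0: cwnd = 1 MSS (initial)
RTT 1: cwnd = 2 MSS (slow start, doubled)
RTT 2: cwnd = 4 MSS (slow start, doubled)
RTT 3: cwnd = 8 MSS (slow start, doubled)
RTT 4: cwnd = 16 MSS (slow start, doubled)
RTT 5: cwnd = 32 MSS (slow start, doubled)
RTT 6: cwnd = 33 MSS (congestion avoidance, +1)
RTT 7: cwnd = 34 MSS (congestion avoidance, +1)
RTT 8: cwnd = 35 MSS (congestion avoidance, +1)
RTT 9: cwnd = 36 MSS (congestion avoidance, +1)

36


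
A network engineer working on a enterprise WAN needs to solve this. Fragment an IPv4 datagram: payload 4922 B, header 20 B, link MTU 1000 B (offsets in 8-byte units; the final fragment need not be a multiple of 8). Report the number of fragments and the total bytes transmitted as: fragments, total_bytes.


Max data per non-final fragment = floor((MTU - header)/8)*8 = floor((1000 - 20)/8)*8 = floor(980/8)*8 = 976 B
Final fragment needs no 8-byte alignment: it can carry up to MTU - header = 980 B
Non-final fragments needed = ceil((payload - 980) / 976) = ceil(3942/976) = ceil(4.0389) = 5
Number of fragments = 5 + 1 = 6
Fragment sizes (data): 5 * 976 B + 42 B (last, 42 <= 980 OK)
Total bytes sent = payload + n_frags * header = 4922 + 6*20 = 4922 + 120 = 5042 B

6, 5042


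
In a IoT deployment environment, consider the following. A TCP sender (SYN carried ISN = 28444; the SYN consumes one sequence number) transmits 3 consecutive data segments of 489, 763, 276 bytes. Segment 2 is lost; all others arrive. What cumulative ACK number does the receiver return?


SYN uses sequence number 28444; first data byte = ISN + 1 = 28445.
Segment 1: SEQ = 28445, len = 489 B, covers [28445, 28933]
Segment 2: SEQ = 28934, len = 763 B, covers [28934, 29696] [LOST]
Segment 3: SEQ = 29697, len = 276 B, covers [29697, 29972]
In-order data received: bytes [28445, 28933] (segments 1..1).
Segment 2 missing -> gap begins at byte 28934; later segments buffered out of order.
Cumulative ACK = next expected in-order byte = 28445 + 489 = 28934

28934


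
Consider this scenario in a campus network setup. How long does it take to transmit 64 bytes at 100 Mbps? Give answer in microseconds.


Given: packet = 64 bytes, bandwidth = 100 Mbps
Packet in bits = 64 * 8 = 512 bits
Bandwidth = 100 * 10^6 = 100000000 bps
Time = 512 / 100000000 seconds
Time in us = 512 * 10^6 / 100000000 = 5.12

5.12


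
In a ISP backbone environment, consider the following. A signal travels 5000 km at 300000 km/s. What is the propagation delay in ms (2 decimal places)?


Given: distance = 5000 km, speed = 300000 km/s
Delay = distance / speed = 5000 / 300000 seconds
Delay in ms = 5000 * 1000 / 300000
Delay = 16.6667 ms
Rounded to 2 dp = 16.67 ms

16.67


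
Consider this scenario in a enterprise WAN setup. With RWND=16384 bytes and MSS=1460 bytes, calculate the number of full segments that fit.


Given: RWND = 16384 bytes, MSS = 1460 bytes
Full segments = floor(RWND / MSS)
Full segments = floor(16384 / 1460)
Full segments = floor(11.2219) = 11

11


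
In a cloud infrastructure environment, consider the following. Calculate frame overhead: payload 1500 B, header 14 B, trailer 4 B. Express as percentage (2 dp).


Given: payload = 1500 B, header = 14 B, trailer = 4 B
Overhead bytes = header + trailer = 14 + 4 = 18
Total frame = payload + overhead = 1500 + 18 = 1518
Overhead % = 18 / 1518 * 100 = 1.1858% -> 1.19% (2 dp)

1.19


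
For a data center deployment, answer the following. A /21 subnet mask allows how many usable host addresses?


Given: subnet mask /21
Host bits = 32 - 21 = 11
Total addresses = 2^11 = 2048
Usable hosts = 2048 - 2 (network + broadcast) = 2046

2046


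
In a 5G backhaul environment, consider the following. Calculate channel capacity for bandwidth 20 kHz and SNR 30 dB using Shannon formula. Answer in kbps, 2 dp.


Given: B = 20 kHz, SNR = 30 dB
SNR linear = 10^(30/10) = 1000
1 + SNR = 1001
log2(1001) = 9.9672262588
C = 20 * 1000 * 9.9672262588 = 199344.5252 bps
C = 199.344525 kbps -> 199.34 kbps (2 dp)

199.34


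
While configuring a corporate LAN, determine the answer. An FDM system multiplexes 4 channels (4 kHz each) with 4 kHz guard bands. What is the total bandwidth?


Given: 4 channels, 4 kHz each, guard = 4 kHz
Channel bandwidth = 4 * 4 = 16 kHz
Guard bands = 3 gaps * 4 kHz = 12 kHz
Total = 16 + 12 = 28 kHz

28


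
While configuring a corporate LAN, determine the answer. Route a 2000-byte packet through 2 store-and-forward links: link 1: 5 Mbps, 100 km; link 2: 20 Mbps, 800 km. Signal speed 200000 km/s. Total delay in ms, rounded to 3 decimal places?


Packet = 2000 bytes = 16000 bits. Store-and-forward: sum (t_trans + t_prop) per link.
Link 1: t_trans = 16000/(5*10^6) s = 3.2000 ms; t_prop = 100/200000 s = 0.5000 ms; subtotal = 3.7000 ms
Link 2: t_trans = 16000/(20*10^6) s = 0.8000 ms; t_prop = 800/200000 s = 4.0000 ms; subtotal = 4.8000 ms
End-to-end = 3.7000 + 4.8000 = 8.5000 ms -> 8.500 ms (3 dp)

8.500


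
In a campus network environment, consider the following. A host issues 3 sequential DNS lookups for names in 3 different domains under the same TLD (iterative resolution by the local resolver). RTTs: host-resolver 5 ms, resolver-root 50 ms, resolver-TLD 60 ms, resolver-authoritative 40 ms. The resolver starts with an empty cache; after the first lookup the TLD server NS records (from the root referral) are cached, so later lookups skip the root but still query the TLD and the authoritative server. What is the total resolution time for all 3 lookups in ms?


Lookup 1 (cold cache): local + root + TLD + auth = 5 + 50 + 60 + 40 = 155 ms
Lookups 2..3 (TLD NS cached -> skip root; new domain -> still ask TLD and auth): local + TLD + auth = 5 + 60 + 40 = 105 ms each
Remaining 2 lookups: 2 * 105 = 210 ms
Total = 155 + 210 = 365 ms

365


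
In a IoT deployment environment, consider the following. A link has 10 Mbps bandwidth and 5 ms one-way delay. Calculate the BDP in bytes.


Given: bandwidth = 10 Mbps, delay = 5 ms
BDP in bits = 10 * 10^6 * 5 / 1000
BDP in bits = 50000
BDP in bytes = 50000 / 8 = 6250

6250


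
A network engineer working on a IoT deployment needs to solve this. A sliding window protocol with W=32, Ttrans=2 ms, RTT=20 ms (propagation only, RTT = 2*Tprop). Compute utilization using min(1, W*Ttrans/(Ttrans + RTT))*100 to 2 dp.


Given: W = 32, Ttrans = 2 ms, RTT = 20 ms (= 2 * Tprop, Tprop = 10 ms)
Cycle time = Ttrans + RTT = 2 + 20 = 22 ms (first packet sent until its ACK returns)
W * Ttrans = 32 * 2 = 64 ms of sending per cycle
W * Ttrans / (Ttrans + RTT) = 64 / 22 = 2.909091
U = min(1, 2.909091) = 1.000000
U% = 100.00%

100.00


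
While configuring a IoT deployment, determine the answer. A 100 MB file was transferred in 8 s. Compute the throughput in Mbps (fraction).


Given: file = 100 MB, time = 8 s
File in Mb = 100 * 8 = 800 Mb
Throughput = 800 / 8 Mbps
Throughput = 100 Mbps

100


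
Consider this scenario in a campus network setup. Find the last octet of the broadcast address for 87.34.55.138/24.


Given: IP = 87.34.55.138, prefix = /24
Host bits = 32 - 24 = 8
Network last octet = 138 AND mask = 0
Host part size = 2^8 - 1 = 255
Broadcast last octet = 0 OR 255 = 255

255


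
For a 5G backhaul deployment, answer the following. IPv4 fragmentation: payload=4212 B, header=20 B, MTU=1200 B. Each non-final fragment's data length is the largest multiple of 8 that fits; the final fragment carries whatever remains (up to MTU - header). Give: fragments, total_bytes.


Max data per non-final fragment = floor((MTU - header)/8)*8 = floor((1200 - 20)/8)*8 = floor(1180/8)*8 = 1176 B
Final fragment needs no 8-byte alignment: it can carry up to MTU - header = 1180 B
Non-final fragments needed = ceil((payload - 1180) / 1176) = ceil(3032/1176) = ceil(2.5782) = 3
Number of fragments = 3 + 1 = 4
Fragment sizes (data): 3 * 1176 B + 684 B (last, 684 <= 1180 OK)
Total bytes sent = payload + n_frags * header = 4212 + 4*20 = 4212 + 80 = 4292 B

4, 4292


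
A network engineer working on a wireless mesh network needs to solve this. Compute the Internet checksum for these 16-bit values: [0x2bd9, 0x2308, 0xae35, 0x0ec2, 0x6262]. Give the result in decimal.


Given words: [0x2bd9, 0x2308, 0xae35, 0x0ec2, 0x6262]
Step 1: Sum all words
Raw sum = 11225 + 8968 + 44597 + 3778 + 25186 = 93754
Step 2: Fold carry: (28218 + 1) = 28219
One's complement = ~28219 & 0xFFFF = 37316

37316


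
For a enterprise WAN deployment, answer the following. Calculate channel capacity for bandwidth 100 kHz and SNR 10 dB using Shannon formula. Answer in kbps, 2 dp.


Given: B = 100 kHz, SNR = 10 dB
SNR linear = 10^(10/10) = 10
1 + SNR = 11
log2(11) = 3.4594316186
C = 100 * 1000 * 3.4594316186 = 345943.1619 bps
C = 345.943162 kbps -> 345.94 kbps (2 dp)

345.94


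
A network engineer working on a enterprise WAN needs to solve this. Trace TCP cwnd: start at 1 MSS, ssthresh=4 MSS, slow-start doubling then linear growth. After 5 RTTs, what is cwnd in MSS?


RTT 0: cwnd = 1 MSS (initial)
RTT 1: cwnd = 2 MSS (slow start, doubled)
RTT 2: cwnd = 4 MSS (slow start, doubled)
RTT 3: cwnd = 5 MSS (congestion avoidance, +1)
RTT 4: cwnd = 6 MSS (congestion avoidance, +1)
RTT 5: cwnd = 7 MSS (congestion avoidance, +1)

7


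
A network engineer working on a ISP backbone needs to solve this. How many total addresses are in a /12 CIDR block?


Given: CIDR prefix /12
Host bits = 32 - 12 = 20
Total addresses = 2^20 = 1048576

1048576


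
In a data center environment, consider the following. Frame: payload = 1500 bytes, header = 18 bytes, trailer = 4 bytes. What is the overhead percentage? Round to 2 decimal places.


Given: payload = 1500 B, header = 18 B, trailer = 4 B
Overhead bytes = header + trailer = 18 + 4 = 22
Total frame = payload + overhead = 1500 + 22 = 1522
Overhead % = 22 / 1522 * 100 = 1.4455% -> 1.45% (2 dp)

1.45


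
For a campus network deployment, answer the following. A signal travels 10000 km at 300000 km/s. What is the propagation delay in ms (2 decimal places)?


Given: distance = 10000 km, speed = 300000 km/s
Delay = distance / speed = 10000 / 300000 seconds
Delay in ms = 10000 * 1000 / 300000
Delay = 33.3333 ms
Rounded to 2 dp = 33.33 ms

33.33


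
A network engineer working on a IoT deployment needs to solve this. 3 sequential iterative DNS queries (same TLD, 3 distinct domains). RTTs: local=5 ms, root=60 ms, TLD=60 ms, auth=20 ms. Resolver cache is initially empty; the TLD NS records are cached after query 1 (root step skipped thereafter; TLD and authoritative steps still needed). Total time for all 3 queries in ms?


Lookup 1 (cold cache): local + root + TLD + auth = 5 + 60 + 60 + 20 = 145 ms
Lookups 2..3 (TLD NS cached -> skip root; new domain -> still ask TLD and auth): local + TLD + auth = 5 + 60 + 20 = 85 ms each
Remaining 2 lookups: 2 * 85 = 170 ms
Total = 145 + 170 = 315 ms

315


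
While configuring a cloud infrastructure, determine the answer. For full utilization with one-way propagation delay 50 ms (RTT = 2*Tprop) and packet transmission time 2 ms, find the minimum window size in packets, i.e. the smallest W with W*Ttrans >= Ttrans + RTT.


Given: Ttrans = 2 ms, RTT = 100 ms (= 2 * Tprop, Tprop = 50 ms)
Time until first ACK returns = Ttrans + RTT = 2 + 100 = 102 ms
Need W * Ttrans >= Ttrans + RTT  ->  W >= (Ttrans + RTT) / Ttrans
(Ttrans + RTT) / Ttrans = 102 / 2 = 51
W_min = ceil(51) = 51

51


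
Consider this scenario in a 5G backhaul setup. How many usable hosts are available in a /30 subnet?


Given: subnet mask /30
Host bits = 32 - 30 = 2
Total addresses = 2^2 = 4
Usable hosts = 4 - 2 (network + broadcast) = 2

2


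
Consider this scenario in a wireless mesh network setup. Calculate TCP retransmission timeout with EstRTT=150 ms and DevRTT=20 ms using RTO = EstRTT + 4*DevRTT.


Given: EstRTT = 150 ms, DevRTT = 20 ms
Timeout = EstRTT + 4 * DevRTT
4 * DevRTT = 4 * 20 = 80
Timeout = 150 + 80 = 230 ms

230


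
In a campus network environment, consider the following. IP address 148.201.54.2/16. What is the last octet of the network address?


Given: IP = 148.201.54.2, prefix = /16
Subnet mask = 255.255.0.0
Last octet of IP: 2
Last octet of mask: 0
Network last octet = 2 AND 0 = 0

0


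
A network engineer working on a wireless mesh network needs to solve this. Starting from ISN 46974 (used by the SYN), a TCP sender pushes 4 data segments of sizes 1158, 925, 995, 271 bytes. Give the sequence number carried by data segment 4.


The SYN occupies sequence number ISN = 46974, so the first data byte is ISN + 1 = 46975.
SEQ of data segment i = (ISN + 1) + sum of payload sizes of segments 1..i-1.
Segment 1: SEQ = 46975, payload = 1158 bytes
Segment 2: SEQ = 48133, payload = 925 bytes
Segment 3: SEQ = 49058, payload = 995 bytes
Segment 4: SEQ = 50053, payload = 271 bytes
SEQ of segment 4 = 46975 + 1158 + 925 + 995 = 50053

50053


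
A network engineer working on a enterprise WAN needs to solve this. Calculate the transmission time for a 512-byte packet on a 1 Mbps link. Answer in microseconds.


Given: packet = 512 bytes, bandwidth = 1 Mbps
Packet in bits = 512 * 8 = 4096 bits
Bandwidth = 1 * 10^6 = 1000000 bps
Time = 4096 / 1000000 seconds
Time in us = 4096 * 10^6 / 1000000 = 4096

4096


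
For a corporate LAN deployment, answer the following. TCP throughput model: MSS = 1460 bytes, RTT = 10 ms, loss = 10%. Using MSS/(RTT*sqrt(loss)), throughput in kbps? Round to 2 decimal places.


Given: MSS = 1460 bytes, RTT = 10 ms, loss = 10%
RTT in seconds = 10 / 1000 = 0.01
Loss rate = 10% = 0.1
sqrt(loss) = sqrt(0.1) = 0.316227766017
Throughput (bytes/s) = 1460 / (0.01 * 0.316227766017) = 461692.5384
Throughput (kbps) = 461692.5384 * 8 / 1000 = 3693.540307 -> 3693.54 kbps (2 dp)

3693.54


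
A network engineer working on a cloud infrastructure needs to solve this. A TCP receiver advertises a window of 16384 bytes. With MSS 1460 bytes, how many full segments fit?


Given: RWND = 16384 bytes, MSS = 1460 bytes
Full segments = floor(RWND / MSS)
Full segments = floor(16384 / 1460)
Full segments = floor(11.2219) = 11

11


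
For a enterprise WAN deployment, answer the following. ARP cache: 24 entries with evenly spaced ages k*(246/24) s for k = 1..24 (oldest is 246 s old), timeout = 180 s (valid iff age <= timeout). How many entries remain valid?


Ages are k * 246/24 s for k = 1..24 (spacing = 10.2500 s).
Entry k is valid iff k * 246/24 <= 180 iff k <= 24 * 180 / 246 = 17.5610
n_valid = floor(17.5610) = 17
(n_stale = 24 - 17 = 7)

17


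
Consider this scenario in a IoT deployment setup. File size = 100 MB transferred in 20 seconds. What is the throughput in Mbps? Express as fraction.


Given: file = 100 MB, time = 20 s
File in Mb = 100 * 8 = 800 Mb
Throughput = 800 / 20 Mbps
Throughput = 40 Mbps

40


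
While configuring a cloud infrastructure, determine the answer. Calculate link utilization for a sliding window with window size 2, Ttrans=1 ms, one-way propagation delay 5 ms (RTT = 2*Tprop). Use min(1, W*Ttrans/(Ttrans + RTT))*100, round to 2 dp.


Given: W = 2, Ttrans = 1 ms, RTT = 10 ms (= 2 * Tprop, Tprop = 5 ms)
Cycle time = Ttrans + RTT = 1 + 10 = 11 ms (first packet sent until its ACK returns)
W * Ttrans = 2 * 1 = 2 ms of sending per cycle
W * Ttrans / (Ttrans + RTT) = 2 / 11 = 0.181818
U = min(1, 0.181818) = 0.181818
U% = 18.18%

18.18


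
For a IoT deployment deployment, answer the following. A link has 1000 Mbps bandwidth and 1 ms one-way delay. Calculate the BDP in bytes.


Given: bandwidth = 1000 Mbps, delay = 1 ms
BDP in bits = 1000 * 10^6 * 1 / 1000
BDP in bits = 1000000
BDP in bytes = 1000000 / 8 = 125000

125000


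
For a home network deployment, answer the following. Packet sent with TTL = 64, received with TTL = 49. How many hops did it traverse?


Given: initial TTL = 64, received TTL = 49
Hops = initial TTL - received TTL
Hops = 64 - 49 = 15

15


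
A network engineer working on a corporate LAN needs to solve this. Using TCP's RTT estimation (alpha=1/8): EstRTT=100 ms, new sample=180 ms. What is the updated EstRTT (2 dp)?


Given: EstRTT = 100 ms, SampleRTT = 180 ms, alpha = 1/8
New EstRTT = (1 - alpha) * EstRTT + alpha * SampleRTT
(7/8) * 100 = 87.5
(1/8) * 180 = 22.5
New EstRTT = 87.5 + 22.5 = 110 ms -> 110.00 ms (2 dp)

110.00


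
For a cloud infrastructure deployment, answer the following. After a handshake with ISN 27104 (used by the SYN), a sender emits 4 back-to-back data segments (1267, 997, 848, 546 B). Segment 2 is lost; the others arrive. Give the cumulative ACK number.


SYN uses sequence number 27104; first data byte = ISN + 1 = 27105.
Segment 1: SEQ = 27105, len = 1267 B, covers [27105, 28371]
Segment 2: SEQ = 28372, len = 997 B, covers [28372, 29368] [LOST]
Segment 3: SEQ = 29369, len = 848 B, covers [29369, 30216]
Segment 4: SEQ = 30217, len = 546 B, covers [30217, 30762]
In-order data received: bytes [27105, 28371] (segments 1..1).
Segment 2 missing -> gap begins at byte 28372; later segments buffered out of order.
Cumulative ACK = next expected in-order byte = 27105 + 1267 = 28372

28372


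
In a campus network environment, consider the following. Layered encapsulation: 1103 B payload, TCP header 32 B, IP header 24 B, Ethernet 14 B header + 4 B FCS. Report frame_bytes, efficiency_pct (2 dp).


TCP segment = 1103 + 32 = 1135 B
IP packet = 1135 + 24 = 1159 B
Ethernet frame = 1159 + 14 + 4 = 1177 B
Efficiency = app / frame = 1103 / 1177 = 0.937128 = 93.7128% -> 93.71% (2 dp)

1177, 93.71


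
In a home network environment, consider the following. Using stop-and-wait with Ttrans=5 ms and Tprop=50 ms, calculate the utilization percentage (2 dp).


Given: Ttrans = 5 ms, Tprop = 50 ms
RTT = 2 * Tprop = 2 * 50 = 100 ms
U = Ttrans / (Ttrans + RTT)
U = 5 / (5 + 100)
U = 5 / 105 = 0.047619
U% = 4.76%

4.76


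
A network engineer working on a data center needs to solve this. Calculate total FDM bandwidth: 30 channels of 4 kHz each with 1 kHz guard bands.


Given: 30 channels, 4 kHz each, guard = 1 kHz
Channel bandwidth = 30 * 4 = 120 kHz
Guard bands = 29 gaps * 1 kHz = 29 kHz
Total = 120 + 29 = 149 kHz

149


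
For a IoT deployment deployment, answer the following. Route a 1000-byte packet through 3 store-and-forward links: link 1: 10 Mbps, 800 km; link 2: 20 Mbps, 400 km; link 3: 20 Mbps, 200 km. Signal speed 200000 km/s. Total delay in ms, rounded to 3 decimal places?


Packet = 1000 bytes = 8000 bits. Store-and-forward: sum (t_trans + t_prop) per link.
Link 1: t_trans = 8000/(10*10^6) s = 0.8000 ms; t_prop = 800/200000 s = 4.0000 ms; subtotal = 4.8000 ms
Link 2: t_trans = 8000/(20*10^6) s = 0.4000 ms; t_prop = 400/200000 s = 2.0000 ms; subtotal = 2.4000 ms
Link 3: t_trans = 8000/(20*10^6) s = 0.4000 ms; t_prop = 200/200000 s = 1.0000 ms; subtotal = 1.4000 ms
End-to-end = 4.8000 + 2.4000 + 1.4000 = 8.6000 ms -> 8.600 ms (3 dp)

8.600


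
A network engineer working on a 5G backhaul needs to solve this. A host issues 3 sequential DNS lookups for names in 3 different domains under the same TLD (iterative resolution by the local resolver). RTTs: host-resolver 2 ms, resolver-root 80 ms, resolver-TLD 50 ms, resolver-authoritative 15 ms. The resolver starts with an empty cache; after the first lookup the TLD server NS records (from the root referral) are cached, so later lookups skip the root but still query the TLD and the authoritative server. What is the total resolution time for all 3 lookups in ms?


Lookup 1 (cold cache): local + root + TLD + auth = 2 + 80 + 50 + 15 = 147 ms
Lookups 2..3 (TLD NS cached -> skip root; new domain -> still ask TLD and auth): local + TLD + auth = 2 + 50 + 15 = 67 ms each
Remaining 2 lookups: 2 * 67 = 134 ms
Total = 147 + 134 = 281 ms

281


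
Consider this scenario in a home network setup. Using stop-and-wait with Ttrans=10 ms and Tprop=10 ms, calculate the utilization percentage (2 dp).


Given: Ttrans = 10 ms, Tprop = 10 ms
RTT = 2 * Tprop = 2 * 10 = 20 ms
U = Ttrans / (Ttrans + RTT)
U = 10 / (10 + 20)
U = 10 / 30 = 0.333333
U% = 33.33%

33.33


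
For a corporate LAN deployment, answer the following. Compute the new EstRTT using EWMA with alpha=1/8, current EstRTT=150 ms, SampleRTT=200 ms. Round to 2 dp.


Given: EstRTT = 150 ms, SampleRTT = 200 ms, alpha = 1/8
New EstRTT = (1 - alpha) * EstRTT + alpha * SampleRTT
(7/8) * 150 = 131.25
(1/8) * 200 = 25
New EstRTT = 131.25 + 25 = 156.25 ms -> 156.25 ms (2 dp)

156.25


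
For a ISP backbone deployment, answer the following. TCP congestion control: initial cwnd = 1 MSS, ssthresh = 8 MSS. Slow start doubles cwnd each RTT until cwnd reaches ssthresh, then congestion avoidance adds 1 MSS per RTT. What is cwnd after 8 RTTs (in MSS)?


RTT 0: cwnd = 1 MSS (initial)
RTT 1: cwnd = 2 MSS (slow start, doubled)
RTT 2: cwnd = 4 MSS (slow start, doubled)
RTT 3: cwnd = 8 MSS (slow start, doubled)
RTT 4: cwnd = 9 MSS (congestion avoidance, +1)
RTT 5: cwnd = 10 MSS (congestion avoidance, +1)
RTT 6: cwnd = 11 MSS (congestion avoidance, +1)
RTT 7: cwnd = 12 MSS (congestion avoidance, +1)
RTT 8: cwnd = 13 MSS (congestion avoidance, +1)

13


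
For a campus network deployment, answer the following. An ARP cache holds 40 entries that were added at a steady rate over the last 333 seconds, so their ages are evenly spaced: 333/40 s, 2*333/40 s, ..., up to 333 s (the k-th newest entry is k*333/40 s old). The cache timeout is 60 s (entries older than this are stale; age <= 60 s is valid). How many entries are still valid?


Ages are k * 333/40 s for k = 1..40 (spacing = 8.3250 s).
Entry k is valid iff k * 333/40 <= 60 iff k <= 40 * 60 / 333 = 7.2072
n_valid = floor(7.2072) = 7
(n_stale = 40 - 7 = 33)

7


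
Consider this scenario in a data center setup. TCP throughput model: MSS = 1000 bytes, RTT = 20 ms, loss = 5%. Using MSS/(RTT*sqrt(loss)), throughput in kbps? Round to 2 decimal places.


Given: MSS = 1000 bytes, RTT = 20 ms, loss = 5%
RTT in seconds = 20 / 1000 = 0.02
Loss rate = 5% = 0.05
sqrt(loss) = sqrt(0.05) = 0.223606797750
Throughput (bytes/s) = 1000 / (0.02 * 0.223606797750) = 223606.7977
Throughput (kbps) = 223606.7977 * 8 / 1000 = 1788.854382 -> 1788.85 kbps (2 dp)

1788.85


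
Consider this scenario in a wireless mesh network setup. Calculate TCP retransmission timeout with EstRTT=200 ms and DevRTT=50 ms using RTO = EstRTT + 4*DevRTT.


Given: EstRTT = 200 ms, DevRTT = 50 ms
Timeout = EstRTT + 4 * DevRTT
4 * DevRTT = 4 * 50 = 200
Timeout = 200 + 200 = 400 ms

400


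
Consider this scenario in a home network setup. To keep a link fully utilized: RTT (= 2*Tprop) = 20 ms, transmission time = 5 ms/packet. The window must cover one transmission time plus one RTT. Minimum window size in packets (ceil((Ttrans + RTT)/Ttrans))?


Given: Ttrans = 5 ms, RTT = 20 ms (= 2 * Tprop, Tprop = 10 ms)
Time until first ACK returns = Ttrans + RTT = 5 + 20 = 25 ms
Need W * Ttrans >= Ttrans + RTT  ->  W >= (Ttrans + RTT) / Ttrans
(Ttrans + RTT) / Ttrans = 25 / 5 = 5
W_min = ceil(5) = 5

5


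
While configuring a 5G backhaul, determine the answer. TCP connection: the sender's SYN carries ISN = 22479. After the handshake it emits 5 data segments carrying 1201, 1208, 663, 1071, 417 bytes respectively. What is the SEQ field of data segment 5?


The SYN occupies sequence number ISN = 22479, so the first data byte is ISN + 1 = 22480.
SEQ of data segment i = (ISN + 1) + sum of payload sizes of segments 1..i-1.
Segment 1: SEQ = 22480, payload = 1201 bytes
Segment 2: SEQ = 23681, payload = 1208 bytes
Segment 3: SEQ = 24889, payload = 663 bytes
Segment 4: SEQ = 25552, payload = 1071 bytes
Segment 5: SEQ = 26623, payload = 417 bytes
SEQ of segment 5 = 22480 + 1201 + 1208 + 663 + 1071 = 26623

26623


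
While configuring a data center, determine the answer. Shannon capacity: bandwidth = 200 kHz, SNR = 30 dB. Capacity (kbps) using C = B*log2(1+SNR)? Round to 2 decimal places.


Given: B = 200 kHz, SNR = 30 dB
SNR linear = 10^(30/10) = 1000
1 + SNR = 1001
log2(1001) = 9.9672262588
C = 200 * 1000 * 9.9672262588 = 1993445.2518 bps
C = 1993.445252 kbps -> 1993.45 kbps (2 dp)

1993.45


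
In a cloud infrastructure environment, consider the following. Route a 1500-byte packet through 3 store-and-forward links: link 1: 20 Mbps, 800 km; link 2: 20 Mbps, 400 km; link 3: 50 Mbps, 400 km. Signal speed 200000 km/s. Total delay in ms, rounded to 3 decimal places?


Packet = 1500 bytes = 12000 bits. Store-and-forward: sum (t_trans + t_prop) per link.
Link 1: t_trans = 12000/(20*10^6) s = 0.6000 ms; t_prop = 800/200000 s = 4.0000 ms; subtotal = 4.6000 ms
Link 2: t_trans = 12000/(20*10^6) s = 0.6000 ms; t_prop = 400/200000 s = 2.0000 ms; subtotal = 2.6000 ms
Link 3: t_trans = 12000/(50*10^6) s = 0.2400 ms; t_prop = 400/200000 s = 2.0000 ms; subtotal = 2.2400 ms
End-to-end = 4.6000 + 2.6000 + 2.2400 = 9.4400 ms -> 9.440 ms (3 dp)

9.440


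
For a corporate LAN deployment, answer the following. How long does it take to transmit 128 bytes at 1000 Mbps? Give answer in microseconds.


Given: packet = 128 bytes, bandwidth = 1000 Mbps
Packet in bits = 128 * 8 = 1024 bits
Bandwidth = 1000 * 10^6 = 1000000000 bps
Time = 1024 / 1000000000 seconds
Time in us = 1024 * 10^6 / 1000000000 = 1.024

1.024


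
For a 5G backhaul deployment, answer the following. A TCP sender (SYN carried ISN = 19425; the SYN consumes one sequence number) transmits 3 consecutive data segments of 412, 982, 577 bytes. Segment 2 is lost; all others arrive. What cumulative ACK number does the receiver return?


SYN uses sequence number 19425; first data byte = ISN + 1 = 19426.
Segment 1: SEQ = 19426, len = 412 B, covers [19426, 19837]
Segment 2: SEQ = 19838, len = 982 B, covers [19838, 20819] [LOST]
Segment 3: SEQ = 20820, len = 577 B, covers [20820, 21396]
In-order data received: bytes [19426, 19837] (segments 1..1).
Segment 2 missing -> gap begins at byte 19838; later segments buffered out of order.
Cumulative ACK = next expected in-order byte = 19426 + 412 = 19838

19838


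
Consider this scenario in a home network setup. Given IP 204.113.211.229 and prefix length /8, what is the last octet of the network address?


Given: IP = 204.113.211.229, prefix = /8
Subnet mask = 255.0.0.0
Last octet of IP: 229
Last octet of mask: 0
Network last octet = 229 AND 0 = 0

0


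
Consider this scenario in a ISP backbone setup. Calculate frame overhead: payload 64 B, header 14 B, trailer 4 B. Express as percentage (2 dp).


Given: payload = 64 B, header = 14 B, trailer = 4 B
Overhead bytes = header + trailer = 14 + 4 = 18
Total frame = payload + overhead = 64 + 18 = 82
Overhead % = 18 / 82 * 100 = 21.9512% -> 21.95% (2 dp)

21.95


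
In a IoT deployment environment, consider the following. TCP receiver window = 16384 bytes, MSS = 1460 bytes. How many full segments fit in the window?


Given: RWND = 16384 bytes, MSS = 1460 bytes
Full segments = floor(RWND / MSS)
Full segments = floor(16384 / 1460)
Full segments = floor(11.2219) = 11

11


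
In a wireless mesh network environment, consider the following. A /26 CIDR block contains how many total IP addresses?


Given: CIDR prefix /26
Host bits = 32 - 26 = 6
Total addresses = 2^6 = 64

64


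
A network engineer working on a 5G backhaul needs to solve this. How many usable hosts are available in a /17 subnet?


Given: subnet mask /17
Host bits = 32 - 17 = 15
Total addresses = 2^15 = 32768
Usable hosts = 32768 - 2 (network + broadcast) = 32766

32766
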